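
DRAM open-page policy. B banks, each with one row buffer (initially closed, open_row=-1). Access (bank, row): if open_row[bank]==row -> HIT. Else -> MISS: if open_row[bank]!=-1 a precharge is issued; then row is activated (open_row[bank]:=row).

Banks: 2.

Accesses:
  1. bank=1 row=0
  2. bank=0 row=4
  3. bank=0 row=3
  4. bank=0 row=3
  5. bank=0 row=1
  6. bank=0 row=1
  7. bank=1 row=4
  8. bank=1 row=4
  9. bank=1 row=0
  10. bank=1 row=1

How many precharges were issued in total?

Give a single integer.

Answer: 5

Derivation:
Acc 1: bank1 row0 -> MISS (open row0); precharges=0
Acc 2: bank0 row4 -> MISS (open row4); precharges=0
Acc 3: bank0 row3 -> MISS (open row3); precharges=1
Acc 4: bank0 row3 -> HIT
Acc 5: bank0 row1 -> MISS (open row1); precharges=2
Acc 6: bank0 row1 -> HIT
Acc 7: bank1 row4 -> MISS (open row4); precharges=3
Acc 8: bank1 row4 -> HIT
Acc 9: bank1 row0 -> MISS (open row0); precharges=4
Acc 10: bank1 row1 -> MISS (open row1); precharges=5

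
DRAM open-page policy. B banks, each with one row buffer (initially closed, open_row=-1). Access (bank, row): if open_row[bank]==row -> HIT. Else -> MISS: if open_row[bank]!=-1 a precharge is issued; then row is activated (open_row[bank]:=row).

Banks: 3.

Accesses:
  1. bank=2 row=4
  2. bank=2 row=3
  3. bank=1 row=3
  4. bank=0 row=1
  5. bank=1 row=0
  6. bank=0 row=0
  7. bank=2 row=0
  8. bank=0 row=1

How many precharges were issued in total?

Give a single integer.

Answer: 5

Derivation:
Acc 1: bank2 row4 -> MISS (open row4); precharges=0
Acc 2: bank2 row3 -> MISS (open row3); precharges=1
Acc 3: bank1 row3 -> MISS (open row3); precharges=1
Acc 4: bank0 row1 -> MISS (open row1); precharges=1
Acc 5: bank1 row0 -> MISS (open row0); precharges=2
Acc 6: bank0 row0 -> MISS (open row0); precharges=3
Acc 7: bank2 row0 -> MISS (open row0); precharges=4
Acc 8: bank0 row1 -> MISS (open row1); precharges=5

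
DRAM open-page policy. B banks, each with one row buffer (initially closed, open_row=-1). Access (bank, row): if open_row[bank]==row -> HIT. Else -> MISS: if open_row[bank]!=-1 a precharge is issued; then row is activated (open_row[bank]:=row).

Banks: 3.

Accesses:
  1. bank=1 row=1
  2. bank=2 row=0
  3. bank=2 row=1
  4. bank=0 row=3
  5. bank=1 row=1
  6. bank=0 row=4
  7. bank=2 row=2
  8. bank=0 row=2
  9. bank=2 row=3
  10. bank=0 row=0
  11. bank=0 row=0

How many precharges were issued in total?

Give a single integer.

Answer: 6

Derivation:
Acc 1: bank1 row1 -> MISS (open row1); precharges=0
Acc 2: bank2 row0 -> MISS (open row0); precharges=0
Acc 3: bank2 row1 -> MISS (open row1); precharges=1
Acc 4: bank0 row3 -> MISS (open row3); precharges=1
Acc 5: bank1 row1 -> HIT
Acc 6: bank0 row4 -> MISS (open row4); precharges=2
Acc 7: bank2 row2 -> MISS (open row2); precharges=3
Acc 8: bank0 row2 -> MISS (open row2); precharges=4
Acc 9: bank2 row3 -> MISS (open row3); precharges=5
Acc 10: bank0 row0 -> MISS (open row0); precharges=6
Acc 11: bank0 row0 -> HIT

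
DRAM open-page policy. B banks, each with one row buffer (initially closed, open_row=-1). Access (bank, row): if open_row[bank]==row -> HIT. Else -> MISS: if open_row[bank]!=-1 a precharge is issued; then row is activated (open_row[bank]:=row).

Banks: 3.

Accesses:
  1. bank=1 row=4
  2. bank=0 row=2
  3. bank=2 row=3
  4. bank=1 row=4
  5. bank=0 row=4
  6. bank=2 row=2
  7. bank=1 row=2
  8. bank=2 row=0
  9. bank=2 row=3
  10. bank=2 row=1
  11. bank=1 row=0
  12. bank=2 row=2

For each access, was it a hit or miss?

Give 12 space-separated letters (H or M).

Acc 1: bank1 row4 -> MISS (open row4); precharges=0
Acc 2: bank0 row2 -> MISS (open row2); precharges=0
Acc 3: bank2 row3 -> MISS (open row3); precharges=0
Acc 4: bank1 row4 -> HIT
Acc 5: bank0 row4 -> MISS (open row4); precharges=1
Acc 6: bank2 row2 -> MISS (open row2); precharges=2
Acc 7: bank1 row2 -> MISS (open row2); precharges=3
Acc 8: bank2 row0 -> MISS (open row0); precharges=4
Acc 9: bank2 row3 -> MISS (open row3); precharges=5
Acc 10: bank2 row1 -> MISS (open row1); precharges=6
Acc 11: bank1 row0 -> MISS (open row0); precharges=7
Acc 12: bank2 row2 -> MISS (open row2); precharges=8

Answer: M M M H M M M M M M M M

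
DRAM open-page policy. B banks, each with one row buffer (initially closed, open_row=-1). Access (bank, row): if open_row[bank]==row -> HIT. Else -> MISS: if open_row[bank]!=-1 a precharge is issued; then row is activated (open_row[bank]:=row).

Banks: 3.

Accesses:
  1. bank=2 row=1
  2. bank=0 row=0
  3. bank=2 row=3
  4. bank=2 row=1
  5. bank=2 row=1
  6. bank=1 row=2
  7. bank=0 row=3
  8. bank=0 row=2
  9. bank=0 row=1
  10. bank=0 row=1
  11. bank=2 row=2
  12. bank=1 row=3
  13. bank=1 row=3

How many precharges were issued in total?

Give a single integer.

Answer: 7

Derivation:
Acc 1: bank2 row1 -> MISS (open row1); precharges=0
Acc 2: bank0 row0 -> MISS (open row0); precharges=0
Acc 3: bank2 row3 -> MISS (open row3); precharges=1
Acc 4: bank2 row1 -> MISS (open row1); precharges=2
Acc 5: bank2 row1 -> HIT
Acc 6: bank1 row2 -> MISS (open row2); precharges=2
Acc 7: bank0 row3 -> MISS (open row3); precharges=3
Acc 8: bank0 row2 -> MISS (open row2); precharges=4
Acc 9: bank0 row1 -> MISS (open row1); precharges=5
Acc 10: bank0 row1 -> HIT
Acc 11: bank2 row2 -> MISS (open row2); precharges=6
Acc 12: bank1 row3 -> MISS (open row3); precharges=7
Acc 13: bank1 row3 -> HIT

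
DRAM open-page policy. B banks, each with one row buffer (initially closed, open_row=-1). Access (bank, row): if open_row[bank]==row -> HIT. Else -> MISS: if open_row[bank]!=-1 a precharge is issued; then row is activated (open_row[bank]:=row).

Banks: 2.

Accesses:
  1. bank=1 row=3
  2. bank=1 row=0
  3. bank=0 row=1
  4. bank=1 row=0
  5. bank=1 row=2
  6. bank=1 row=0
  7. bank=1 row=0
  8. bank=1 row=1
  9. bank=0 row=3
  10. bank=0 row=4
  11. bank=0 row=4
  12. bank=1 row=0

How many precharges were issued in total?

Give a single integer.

Answer: 7

Derivation:
Acc 1: bank1 row3 -> MISS (open row3); precharges=0
Acc 2: bank1 row0 -> MISS (open row0); precharges=1
Acc 3: bank0 row1 -> MISS (open row1); precharges=1
Acc 4: bank1 row0 -> HIT
Acc 5: bank1 row2 -> MISS (open row2); precharges=2
Acc 6: bank1 row0 -> MISS (open row0); precharges=3
Acc 7: bank1 row0 -> HIT
Acc 8: bank1 row1 -> MISS (open row1); precharges=4
Acc 9: bank0 row3 -> MISS (open row3); precharges=5
Acc 10: bank0 row4 -> MISS (open row4); precharges=6
Acc 11: bank0 row4 -> HIT
Acc 12: bank1 row0 -> MISS (open row0); precharges=7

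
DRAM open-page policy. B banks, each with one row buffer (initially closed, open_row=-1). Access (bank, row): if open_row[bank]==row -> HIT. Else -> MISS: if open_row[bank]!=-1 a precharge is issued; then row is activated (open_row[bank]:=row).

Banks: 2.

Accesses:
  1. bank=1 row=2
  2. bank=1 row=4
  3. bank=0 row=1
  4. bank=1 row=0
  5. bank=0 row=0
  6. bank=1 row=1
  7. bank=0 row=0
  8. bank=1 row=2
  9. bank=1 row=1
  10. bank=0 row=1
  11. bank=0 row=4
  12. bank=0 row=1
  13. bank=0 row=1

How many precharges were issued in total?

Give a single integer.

Answer: 9

Derivation:
Acc 1: bank1 row2 -> MISS (open row2); precharges=0
Acc 2: bank1 row4 -> MISS (open row4); precharges=1
Acc 3: bank0 row1 -> MISS (open row1); precharges=1
Acc 4: bank1 row0 -> MISS (open row0); precharges=2
Acc 5: bank0 row0 -> MISS (open row0); precharges=3
Acc 6: bank1 row1 -> MISS (open row1); precharges=4
Acc 7: bank0 row0 -> HIT
Acc 8: bank1 row2 -> MISS (open row2); precharges=5
Acc 9: bank1 row1 -> MISS (open row1); precharges=6
Acc 10: bank0 row1 -> MISS (open row1); precharges=7
Acc 11: bank0 row4 -> MISS (open row4); precharges=8
Acc 12: bank0 row1 -> MISS (open row1); precharges=9
Acc 13: bank0 row1 -> HIT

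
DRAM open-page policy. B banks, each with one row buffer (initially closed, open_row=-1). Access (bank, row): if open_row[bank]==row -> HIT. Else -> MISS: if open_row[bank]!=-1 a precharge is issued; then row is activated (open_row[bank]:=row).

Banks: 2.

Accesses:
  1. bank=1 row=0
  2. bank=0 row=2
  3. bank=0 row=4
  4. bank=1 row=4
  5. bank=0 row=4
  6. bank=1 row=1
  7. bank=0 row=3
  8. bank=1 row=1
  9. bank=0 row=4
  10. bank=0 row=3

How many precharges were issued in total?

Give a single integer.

Answer: 6

Derivation:
Acc 1: bank1 row0 -> MISS (open row0); precharges=0
Acc 2: bank0 row2 -> MISS (open row2); precharges=0
Acc 3: bank0 row4 -> MISS (open row4); precharges=1
Acc 4: bank1 row4 -> MISS (open row4); precharges=2
Acc 5: bank0 row4 -> HIT
Acc 6: bank1 row1 -> MISS (open row1); precharges=3
Acc 7: bank0 row3 -> MISS (open row3); precharges=4
Acc 8: bank1 row1 -> HIT
Acc 9: bank0 row4 -> MISS (open row4); precharges=5
Acc 10: bank0 row3 -> MISS (open row3); precharges=6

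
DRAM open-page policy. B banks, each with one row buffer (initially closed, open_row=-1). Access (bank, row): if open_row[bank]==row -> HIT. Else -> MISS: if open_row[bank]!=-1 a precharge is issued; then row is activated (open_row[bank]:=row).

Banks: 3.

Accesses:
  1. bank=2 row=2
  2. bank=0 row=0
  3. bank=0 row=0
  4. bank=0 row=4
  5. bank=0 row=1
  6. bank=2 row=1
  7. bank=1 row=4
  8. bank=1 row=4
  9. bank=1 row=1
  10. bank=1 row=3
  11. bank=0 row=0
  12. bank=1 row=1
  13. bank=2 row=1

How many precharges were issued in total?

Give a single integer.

Acc 1: bank2 row2 -> MISS (open row2); precharges=0
Acc 2: bank0 row0 -> MISS (open row0); precharges=0
Acc 3: bank0 row0 -> HIT
Acc 4: bank0 row4 -> MISS (open row4); precharges=1
Acc 5: bank0 row1 -> MISS (open row1); precharges=2
Acc 6: bank2 row1 -> MISS (open row1); precharges=3
Acc 7: bank1 row4 -> MISS (open row4); precharges=3
Acc 8: bank1 row4 -> HIT
Acc 9: bank1 row1 -> MISS (open row1); precharges=4
Acc 10: bank1 row3 -> MISS (open row3); precharges=5
Acc 11: bank0 row0 -> MISS (open row0); precharges=6
Acc 12: bank1 row1 -> MISS (open row1); precharges=7
Acc 13: bank2 row1 -> HIT

Answer: 7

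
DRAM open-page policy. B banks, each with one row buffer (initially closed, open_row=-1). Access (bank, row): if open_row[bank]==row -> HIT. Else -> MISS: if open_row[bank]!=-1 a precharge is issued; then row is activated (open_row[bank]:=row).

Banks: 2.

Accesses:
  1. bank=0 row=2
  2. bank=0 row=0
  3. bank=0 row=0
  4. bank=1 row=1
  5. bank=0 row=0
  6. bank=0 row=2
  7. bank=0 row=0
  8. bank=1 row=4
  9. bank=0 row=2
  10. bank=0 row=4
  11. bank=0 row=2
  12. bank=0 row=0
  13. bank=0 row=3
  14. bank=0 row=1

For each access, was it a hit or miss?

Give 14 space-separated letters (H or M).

Acc 1: bank0 row2 -> MISS (open row2); precharges=0
Acc 2: bank0 row0 -> MISS (open row0); precharges=1
Acc 3: bank0 row0 -> HIT
Acc 4: bank1 row1 -> MISS (open row1); precharges=1
Acc 5: bank0 row0 -> HIT
Acc 6: bank0 row2 -> MISS (open row2); precharges=2
Acc 7: bank0 row0 -> MISS (open row0); precharges=3
Acc 8: bank1 row4 -> MISS (open row4); precharges=4
Acc 9: bank0 row2 -> MISS (open row2); precharges=5
Acc 10: bank0 row4 -> MISS (open row4); precharges=6
Acc 11: bank0 row2 -> MISS (open row2); precharges=7
Acc 12: bank0 row0 -> MISS (open row0); precharges=8
Acc 13: bank0 row3 -> MISS (open row3); precharges=9
Acc 14: bank0 row1 -> MISS (open row1); precharges=10

Answer: M M H M H M M M M M M M M M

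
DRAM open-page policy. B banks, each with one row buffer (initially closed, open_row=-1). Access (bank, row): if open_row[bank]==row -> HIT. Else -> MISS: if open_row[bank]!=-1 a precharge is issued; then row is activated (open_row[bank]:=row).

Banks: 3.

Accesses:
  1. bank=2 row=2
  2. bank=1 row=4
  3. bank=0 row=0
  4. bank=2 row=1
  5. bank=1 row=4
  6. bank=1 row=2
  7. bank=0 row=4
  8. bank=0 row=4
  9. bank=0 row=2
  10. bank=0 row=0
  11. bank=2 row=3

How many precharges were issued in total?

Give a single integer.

Answer: 6

Derivation:
Acc 1: bank2 row2 -> MISS (open row2); precharges=0
Acc 2: bank1 row4 -> MISS (open row4); precharges=0
Acc 3: bank0 row0 -> MISS (open row0); precharges=0
Acc 4: bank2 row1 -> MISS (open row1); precharges=1
Acc 5: bank1 row4 -> HIT
Acc 6: bank1 row2 -> MISS (open row2); precharges=2
Acc 7: bank0 row4 -> MISS (open row4); precharges=3
Acc 8: bank0 row4 -> HIT
Acc 9: bank0 row2 -> MISS (open row2); precharges=4
Acc 10: bank0 row0 -> MISS (open row0); precharges=5
Acc 11: bank2 row3 -> MISS (open row3); precharges=6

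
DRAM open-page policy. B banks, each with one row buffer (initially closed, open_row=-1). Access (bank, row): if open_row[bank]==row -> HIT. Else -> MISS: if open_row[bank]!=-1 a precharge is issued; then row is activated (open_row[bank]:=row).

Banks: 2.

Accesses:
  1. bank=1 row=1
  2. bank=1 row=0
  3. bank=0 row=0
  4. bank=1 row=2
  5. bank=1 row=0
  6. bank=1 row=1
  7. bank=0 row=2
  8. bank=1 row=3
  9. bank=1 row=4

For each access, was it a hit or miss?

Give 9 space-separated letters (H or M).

Acc 1: bank1 row1 -> MISS (open row1); precharges=0
Acc 2: bank1 row0 -> MISS (open row0); precharges=1
Acc 3: bank0 row0 -> MISS (open row0); precharges=1
Acc 4: bank1 row2 -> MISS (open row2); precharges=2
Acc 5: bank1 row0 -> MISS (open row0); precharges=3
Acc 6: bank1 row1 -> MISS (open row1); precharges=4
Acc 7: bank0 row2 -> MISS (open row2); precharges=5
Acc 8: bank1 row3 -> MISS (open row3); precharges=6
Acc 9: bank1 row4 -> MISS (open row4); precharges=7

Answer: M M M M M M M M M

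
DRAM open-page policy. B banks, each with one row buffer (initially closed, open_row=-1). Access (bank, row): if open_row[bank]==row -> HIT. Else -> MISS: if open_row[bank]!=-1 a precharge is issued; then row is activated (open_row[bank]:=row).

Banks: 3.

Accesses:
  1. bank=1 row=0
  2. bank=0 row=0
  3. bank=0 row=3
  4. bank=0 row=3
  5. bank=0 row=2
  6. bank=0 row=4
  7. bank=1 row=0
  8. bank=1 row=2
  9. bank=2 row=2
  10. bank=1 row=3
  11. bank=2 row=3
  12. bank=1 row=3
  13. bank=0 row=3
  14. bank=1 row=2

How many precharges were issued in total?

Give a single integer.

Acc 1: bank1 row0 -> MISS (open row0); precharges=0
Acc 2: bank0 row0 -> MISS (open row0); precharges=0
Acc 3: bank0 row3 -> MISS (open row3); precharges=1
Acc 4: bank0 row3 -> HIT
Acc 5: bank0 row2 -> MISS (open row2); precharges=2
Acc 6: bank0 row4 -> MISS (open row4); precharges=3
Acc 7: bank1 row0 -> HIT
Acc 8: bank1 row2 -> MISS (open row2); precharges=4
Acc 9: bank2 row2 -> MISS (open row2); precharges=4
Acc 10: bank1 row3 -> MISS (open row3); precharges=5
Acc 11: bank2 row3 -> MISS (open row3); precharges=6
Acc 12: bank1 row3 -> HIT
Acc 13: bank0 row3 -> MISS (open row3); precharges=7
Acc 14: bank1 row2 -> MISS (open row2); precharges=8

Answer: 8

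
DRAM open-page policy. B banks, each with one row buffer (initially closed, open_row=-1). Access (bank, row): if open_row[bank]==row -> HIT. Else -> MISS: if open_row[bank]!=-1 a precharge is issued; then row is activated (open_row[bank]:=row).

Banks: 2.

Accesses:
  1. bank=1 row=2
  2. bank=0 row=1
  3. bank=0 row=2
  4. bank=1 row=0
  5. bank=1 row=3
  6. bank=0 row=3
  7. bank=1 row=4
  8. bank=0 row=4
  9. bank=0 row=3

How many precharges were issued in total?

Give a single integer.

Answer: 7

Derivation:
Acc 1: bank1 row2 -> MISS (open row2); precharges=0
Acc 2: bank0 row1 -> MISS (open row1); precharges=0
Acc 3: bank0 row2 -> MISS (open row2); precharges=1
Acc 4: bank1 row0 -> MISS (open row0); precharges=2
Acc 5: bank1 row3 -> MISS (open row3); precharges=3
Acc 6: bank0 row3 -> MISS (open row3); precharges=4
Acc 7: bank1 row4 -> MISS (open row4); precharges=5
Acc 8: bank0 row4 -> MISS (open row4); precharges=6
Acc 9: bank0 row3 -> MISS (open row3); precharges=7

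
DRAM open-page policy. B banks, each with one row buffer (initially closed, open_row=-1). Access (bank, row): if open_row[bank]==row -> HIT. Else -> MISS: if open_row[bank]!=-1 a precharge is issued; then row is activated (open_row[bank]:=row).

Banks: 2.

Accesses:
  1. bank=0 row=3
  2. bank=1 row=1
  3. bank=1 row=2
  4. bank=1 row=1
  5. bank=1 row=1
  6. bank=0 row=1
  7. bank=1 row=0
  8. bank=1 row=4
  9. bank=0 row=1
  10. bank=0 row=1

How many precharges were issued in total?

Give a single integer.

Answer: 5

Derivation:
Acc 1: bank0 row3 -> MISS (open row3); precharges=0
Acc 2: bank1 row1 -> MISS (open row1); precharges=0
Acc 3: bank1 row2 -> MISS (open row2); precharges=1
Acc 4: bank1 row1 -> MISS (open row1); precharges=2
Acc 5: bank1 row1 -> HIT
Acc 6: bank0 row1 -> MISS (open row1); precharges=3
Acc 7: bank1 row0 -> MISS (open row0); precharges=4
Acc 8: bank1 row4 -> MISS (open row4); precharges=5
Acc 9: bank0 row1 -> HIT
Acc 10: bank0 row1 -> HIT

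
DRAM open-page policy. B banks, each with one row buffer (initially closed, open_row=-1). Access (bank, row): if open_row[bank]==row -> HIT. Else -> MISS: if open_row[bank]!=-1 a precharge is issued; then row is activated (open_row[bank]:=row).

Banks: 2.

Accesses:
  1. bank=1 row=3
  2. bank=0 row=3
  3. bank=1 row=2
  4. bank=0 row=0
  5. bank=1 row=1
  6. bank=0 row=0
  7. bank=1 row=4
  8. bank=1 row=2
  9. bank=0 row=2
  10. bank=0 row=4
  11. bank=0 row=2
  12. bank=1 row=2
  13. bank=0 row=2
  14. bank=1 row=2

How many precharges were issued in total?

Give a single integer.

Acc 1: bank1 row3 -> MISS (open row3); precharges=0
Acc 2: bank0 row3 -> MISS (open row3); precharges=0
Acc 3: bank1 row2 -> MISS (open row2); precharges=1
Acc 4: bank0 row0 -> MISS (open row0); precharges=2
Acc 5: bank1 row1 -> MISS (open row1); precharges=3
Acc 6: bank0 row0 -> HIT
Acc 7: bank1 row4 -> MISS (open row4); precharges=4
Acc 8: bank1 row2 -> MISS (open row2); precharges=5
Acc 9: bank0 row2 -> MISS (open row2); precharges=6
Acc 10: bank0 row4 -> MISS (open row4); precharges=7
Acc 11: bank0 row2 -> MISS (open row2); precharges=8
Acc 12: bank1 row2 -> HIT
Acc 13: bank0 row2 -> HIT
Acc 14: bank1 row2 -> HIT

Answer: 8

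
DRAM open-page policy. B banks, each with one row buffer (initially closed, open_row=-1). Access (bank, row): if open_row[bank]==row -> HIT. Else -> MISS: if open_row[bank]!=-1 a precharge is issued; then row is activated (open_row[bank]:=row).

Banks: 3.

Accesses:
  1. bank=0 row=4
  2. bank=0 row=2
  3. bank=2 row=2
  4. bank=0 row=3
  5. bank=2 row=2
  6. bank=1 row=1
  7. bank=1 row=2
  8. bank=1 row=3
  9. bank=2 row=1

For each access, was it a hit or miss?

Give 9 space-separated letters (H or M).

Answer: M M M M H M M M M

Derivation:
Acc 1: bank0 row4 -> MISS (open row4); precharges=0
Acc 2: bank0 row2 -> MISS (open row2); precharges=1
Acc 3: bank2 row2 -> MISS (open row2); precharges=1
Acc 4: bank0 row3 -> MISS (open row3); precharges=2
Acc 5: bank2 row2 -> HIT
Acc 6: bank1 row1 -> MISS (open row1); precharges=2
Acc 7: bank1 row2 -> MISS (open row2); precharges=3
Acc 8: bank1 row3 -> MISS (open row3); precharges=4
Acc 9: bank2 row1 -> MISS (open row1); precharges=5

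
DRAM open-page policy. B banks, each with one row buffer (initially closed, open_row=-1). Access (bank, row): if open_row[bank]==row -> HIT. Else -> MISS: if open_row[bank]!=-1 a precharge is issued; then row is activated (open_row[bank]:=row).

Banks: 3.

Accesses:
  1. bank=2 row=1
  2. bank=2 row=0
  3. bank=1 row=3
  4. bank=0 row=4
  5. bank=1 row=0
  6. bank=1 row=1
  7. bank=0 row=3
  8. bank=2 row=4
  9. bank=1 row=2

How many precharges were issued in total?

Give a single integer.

Acc 1: bank2 row1 -> MISS (open row1); precharges=0
Acc 2: bank2 row0 -> MISS (open row0); precharges=1
Acc 3: bank1 row3 -> MISS (open row3); precharges=1
Acc 4: bank0 row4 -> MISS (open row4); precharges=1
Acc 5: bank1 row0 -> MISS (open row0); precharges=2
Acc 6: bank1 row1 -> MISS (open row1); precharges=3
Acc 7: bank0 row3 -> MISS (open row3); precharges=4
Acc 8: bank2 row4 -> MISS (open row4); precharges=5
Acc 9: bank1 row2 -> MISS (open row2); precharges=6

Answer: 6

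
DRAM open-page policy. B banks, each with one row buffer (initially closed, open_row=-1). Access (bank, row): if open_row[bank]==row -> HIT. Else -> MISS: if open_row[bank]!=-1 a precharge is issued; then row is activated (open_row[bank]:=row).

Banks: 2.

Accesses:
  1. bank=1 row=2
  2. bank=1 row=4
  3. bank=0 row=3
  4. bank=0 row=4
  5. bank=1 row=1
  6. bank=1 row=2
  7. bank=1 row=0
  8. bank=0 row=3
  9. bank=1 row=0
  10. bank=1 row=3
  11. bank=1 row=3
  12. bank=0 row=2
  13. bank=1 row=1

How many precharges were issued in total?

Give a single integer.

Acc 1: bank1 row2 -> MISS (open row2); precharges=0
Acc 2: bank1 row4 -> MISS (open row4); precharges=1
Acc 3: bank0 row3 -> MISS (open row3); precharges=1
Acc 4: bank0 row4 -> MISS (open row4); precharges=2
Acc 5: bank1 row1 -> MISS (open row1); precharges=3
Acc 6: bank1 row2 -> MISS (open row2); precharges=4
Acc 7: bank1 row0 -> MISS (open row0); precharges=5
Acc 8: bank0 row3 -> MISS (open row3); precharges=6
Acc 9: bank1 row0 -> HIT
Acc 10: bank1 row3 -> MISS (open row3); precharges=7
Acc 11: bank1 row3 -> HIT
Acc 12: bank0 row2 -> MISS (open row2); precharges=8
Acc 13: bank1 row1 -> MISS (open row1); precharges=9

Answer: 9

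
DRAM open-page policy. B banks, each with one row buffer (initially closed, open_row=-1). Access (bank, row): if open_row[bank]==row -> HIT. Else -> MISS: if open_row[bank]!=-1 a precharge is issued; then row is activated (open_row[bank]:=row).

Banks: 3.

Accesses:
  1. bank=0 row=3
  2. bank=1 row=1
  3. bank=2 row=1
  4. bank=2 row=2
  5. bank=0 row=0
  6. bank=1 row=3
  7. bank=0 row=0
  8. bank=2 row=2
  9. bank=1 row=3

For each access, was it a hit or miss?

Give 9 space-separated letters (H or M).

Answer: M M M M M M H H H

Derivation:
Acc 1: bank0 row3 -> MISS (open row3); precharges=0
Acc 2: bank1 row1 -> MISS (open row1); precharges=0
Acc 3: bank2 row1 -> MISS (open row1); precharges=0
Acc 4: bank2 row2 -> MISS (open row2); precharges=1
Acc 5: bank0 row0 -> MISS (open row0); precharges=2
Acc 6: bank1 row3 -> MISS (open row3); precharges=3
Acc 7: bank0 row0 -> HIT
Acc 8: bank2 row2 -> HIT
Acc 9: bank1 row3 -> HIT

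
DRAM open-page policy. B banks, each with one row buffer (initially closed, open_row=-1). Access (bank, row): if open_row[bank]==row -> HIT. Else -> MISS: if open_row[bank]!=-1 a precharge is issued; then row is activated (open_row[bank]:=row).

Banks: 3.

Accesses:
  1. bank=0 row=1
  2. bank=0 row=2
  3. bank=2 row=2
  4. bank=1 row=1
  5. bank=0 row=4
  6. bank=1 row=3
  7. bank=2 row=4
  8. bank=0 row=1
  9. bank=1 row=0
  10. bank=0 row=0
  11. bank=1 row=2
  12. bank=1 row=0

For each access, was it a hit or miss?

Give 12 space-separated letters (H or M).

Acc 1: bank0 row1 -> MISS (open row1); precharges=0
Acc 2: bank0 row2 -> MISS (open row2); precharges=1
Acc 3: bank2 row2 -> MISS (open row2); precharges=1
Acc 4: bank1 row1 -> MISS (open row1); precharges=1
Acc 5: bank0 row4 -> MISS (open row4); precharges=2
Acc 6: bank1 row3 -> MISS (open row3); precharges=3
Acc 7: bank2 row4 -> MISS (open row4); precharges=4
Acc 8: bank0 row1 -> MISS (open row1); precharges=5
Acc 9: bank1 row0 -> MISS (open row0); precharges=6
Acc 10: bank0 row0 -> MISS (open row0); precharges=7
Acc 11: bank1 row2 -> MISS (open row2); precharges=8
Acc 12: bank1 row0 -> MISS (open row0); precharges=9

Answer: M M M M M M M M M M M M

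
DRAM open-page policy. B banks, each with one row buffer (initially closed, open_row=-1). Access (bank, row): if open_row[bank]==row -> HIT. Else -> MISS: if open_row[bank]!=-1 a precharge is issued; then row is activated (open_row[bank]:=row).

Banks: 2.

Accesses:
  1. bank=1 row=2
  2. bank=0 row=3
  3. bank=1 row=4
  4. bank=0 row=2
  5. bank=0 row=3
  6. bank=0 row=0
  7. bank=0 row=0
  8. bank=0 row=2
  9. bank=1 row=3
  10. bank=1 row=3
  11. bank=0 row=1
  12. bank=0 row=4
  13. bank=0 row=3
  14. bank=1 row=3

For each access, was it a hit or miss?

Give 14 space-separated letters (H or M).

Answer: M M M M M M H M M H M M M H

Derivation:
Acc 1: bank1 row2 -> MISS (open row2); precharges=0
Acc 2: bank0 row3 -> MISS (open row3); precharges=0
Acc 3: bank1 row4 -> MISS (open row4); precharges=1
Acc 4: bank0 row2 -> MISS (open row2); precharges=2
Acc 5: bank0 row3 -> MISS (open row3); precharges=3
Acc 6: bank0 row0 -> MISS (open row0); precharges=4
Acc 7: bank0 row0 -> HIT
Acc 8: bank0 row2 -> MISS (open row2); precharges=5
Acc 9: bank1 row3 -> MISS (open row3); precharges=6
Acc 10: bank1 row3 -> HIT
Acc 11: bank0 row1 -> MISS (open row1); precharges=7
Acc 12: bank0 row4 -> MISS (open row4); precharges=8
Acc 13: bank0 row3 -> MISS (open row3); precharges=9
Acc 14: bank1 row3 -> HIT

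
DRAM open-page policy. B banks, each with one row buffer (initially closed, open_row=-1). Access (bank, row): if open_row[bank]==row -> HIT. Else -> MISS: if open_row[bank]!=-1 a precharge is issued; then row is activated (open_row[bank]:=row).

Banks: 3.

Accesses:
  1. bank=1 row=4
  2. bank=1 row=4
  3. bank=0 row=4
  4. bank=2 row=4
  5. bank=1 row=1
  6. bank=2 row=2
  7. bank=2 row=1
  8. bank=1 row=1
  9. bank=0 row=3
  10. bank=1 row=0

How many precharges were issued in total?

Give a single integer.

Answer: 5

Derivation:
Acc 1: bank1 row4 -> MISS (open row4); precharges=0
Acc 2: bank1 row4 -> HIT
Acc 3: bank0 row4 -> MISS (open row4); precharges=0
Acc 4: bank2 row4 -> MISS (open row4); precharges=0
Acc 5: bank1 row1 -> MISS (open row1); precharges=1
Acc 6: bank2 row2 -> MISS (open row2); precharges=2
Acc 7: bank2 row1 -> MISS (open row1); precharges=3
Acc 8: bank1 row1 -> HIT
Acc 9: bank0 row3 -> MISS (open row3); precharges=4
Acc 10: bank1 row0 -> MISS (open row0); precharges=5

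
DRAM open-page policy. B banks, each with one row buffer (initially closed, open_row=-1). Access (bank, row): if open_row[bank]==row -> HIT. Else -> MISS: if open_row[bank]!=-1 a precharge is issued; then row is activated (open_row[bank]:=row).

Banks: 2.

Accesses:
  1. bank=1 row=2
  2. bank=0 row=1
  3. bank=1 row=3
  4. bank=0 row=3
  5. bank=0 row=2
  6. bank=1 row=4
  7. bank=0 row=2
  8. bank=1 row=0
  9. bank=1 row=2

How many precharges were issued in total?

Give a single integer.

Answer: 6

Derivation:
Acc 1: bank1 row2 -> MISS (open row2); precharges=0
Acc 2: bank0 row1 -> MISS (open row1); precharges=0
Acc 3: bank1 row3 -> MISS (open row3); precharges=1
Acc 4: bank0 row3 -> MISS (open row3); precharges=2
Acc 5: bank0 row2 -> MISS (open row2); precharges=3
Acc 6: bank1 row4 -> MISS (open row4); precharges=4
Acc 7: bank0 row2 -> HIT
Acc 8: bank1 row0 -> MISS (open row0); precharges=5
Acc 9: bank1 row2 -> MISS (open row2); precharges=6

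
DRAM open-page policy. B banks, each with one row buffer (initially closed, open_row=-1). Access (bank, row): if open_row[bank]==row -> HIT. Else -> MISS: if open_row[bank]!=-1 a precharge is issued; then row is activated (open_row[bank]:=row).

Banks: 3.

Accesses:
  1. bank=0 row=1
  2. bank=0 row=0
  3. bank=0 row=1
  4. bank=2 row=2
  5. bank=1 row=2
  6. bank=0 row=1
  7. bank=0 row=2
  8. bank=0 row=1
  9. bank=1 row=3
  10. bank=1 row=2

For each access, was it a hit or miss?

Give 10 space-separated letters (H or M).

Answer: M M M M M H M M M M

Derivation:
Acc 1: bank0 row1 -> MISS (open row1); precharges=0
Acc 2: bank0 row0 -> MISS (open row0); precharges=1
Acc 3: bank0 row1 -> MISS (open row1); precharges=2
Acc 4: bank2 row2 -> MISS (open row2); precharges=2
Acc 5: bank1 row2 -> MISS (open row2); precharges=2
Acc 6: bank0 row1 -> HIT
Acc 7: bank0 row2 -> MISS (open row2); precharges=3
Acc 8: bank0 row1 -> MISS (open row1); precharges=4
Acc 9: bank1 row3 -> MISS (open row3); precharges=5
Acc 10: bank1 row2 -> MISS (open row2); precharges=6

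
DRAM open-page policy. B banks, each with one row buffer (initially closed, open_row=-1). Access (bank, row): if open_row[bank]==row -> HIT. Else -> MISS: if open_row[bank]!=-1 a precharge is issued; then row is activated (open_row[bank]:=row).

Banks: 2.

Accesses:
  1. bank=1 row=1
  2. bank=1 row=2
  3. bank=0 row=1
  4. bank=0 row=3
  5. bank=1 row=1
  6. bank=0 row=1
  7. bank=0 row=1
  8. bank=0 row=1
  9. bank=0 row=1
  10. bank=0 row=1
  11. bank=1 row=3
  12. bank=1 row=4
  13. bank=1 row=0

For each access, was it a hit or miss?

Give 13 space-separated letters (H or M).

Answer: M M M M M M H H H H M M M

Derivation:
Acc 1: bank1 row1 -> MISS (open row1); precharges=0
Acc 2: bank1 row2 -> MISS (open row2); precharges=1
Acc 3: bank0 row1 -> MISS (open row1); precharges=1
Acc 4: bank0 row3 -> MISS (open row3); precharges=2
Acc 5: bank1 row1 -> MISS (open row1); precharges=3
Acc 6: bank0 row1 -> MISS (open row1); precharges=4
Acc 7: bank0 row1 -> HIT
Acc 8: bank0 row1 -> HIT
Acc 9: bank0 row1 -> HIT
Acc 10: bank0 row1 -> HIT
Acc 11: bank1 row3 -> MISS (open row3); precharges=5
Acc 12: bank1 row4 -> MISS (open row4); precharges=6
Acc 13: bank1 row0 -> MISS (open row0); precharges=7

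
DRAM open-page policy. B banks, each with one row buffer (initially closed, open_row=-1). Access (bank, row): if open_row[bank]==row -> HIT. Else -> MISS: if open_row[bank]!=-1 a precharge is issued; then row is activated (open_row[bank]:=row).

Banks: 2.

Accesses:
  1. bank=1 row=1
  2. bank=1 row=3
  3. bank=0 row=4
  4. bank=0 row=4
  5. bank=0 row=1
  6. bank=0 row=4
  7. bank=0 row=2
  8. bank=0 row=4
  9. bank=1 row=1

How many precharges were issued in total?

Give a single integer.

Acc 1: bank1 row1 -> MISS (open row1); precharges=0
Acc 2: bank1 row3 -> MISS (open row3); precharges=1
Acc 3: bank0 row4 -> MISS (open row4); precharges=1
Acc 4: bank0 row4 -> HIT
Acc 5: bank0 row1 -> MISS (open row1); precharges=2
Acc 6: bank0 row4 -> MISS (open row4); precharges=3
Acc 7: bank0 row2 -> MISS (open row2); precharges=4
Acc 8: bank0 row4 -> MISS (open row4); precharges=5
Acc 9: bank1 row1 -> MISS (open row1); precharges=6

Answer: 6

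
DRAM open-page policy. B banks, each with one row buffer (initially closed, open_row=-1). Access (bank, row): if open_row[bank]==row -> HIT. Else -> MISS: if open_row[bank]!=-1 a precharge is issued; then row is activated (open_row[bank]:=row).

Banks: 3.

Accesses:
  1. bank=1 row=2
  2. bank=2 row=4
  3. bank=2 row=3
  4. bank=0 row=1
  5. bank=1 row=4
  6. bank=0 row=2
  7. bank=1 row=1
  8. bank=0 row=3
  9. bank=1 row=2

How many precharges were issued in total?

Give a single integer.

Acc 1: bank1 row2 -> MISS (open row2); precharges=0
Acc 2: bank2 row4 -> MISS (open row4); precharges=0
Acc 3: bank2 row3 -> MISS (open row3); precharges=1
Acc 4: bank0 row1 -> MISS (open row1); precharges=1
Acc 5: bank1 row4 -> MISS (open row4); precharges=2
Acc 6: bank0 row2 -> MISS (open row2); precharges=3
Acc 7: bank1 row1 -> MISS (open row1); precharges=4
Acc 8: bank0 row3 -> MISS (open row3); precharges=5
Acc 9: bank1 row2 -> MISS (open row2); precharges=6

Answer: 6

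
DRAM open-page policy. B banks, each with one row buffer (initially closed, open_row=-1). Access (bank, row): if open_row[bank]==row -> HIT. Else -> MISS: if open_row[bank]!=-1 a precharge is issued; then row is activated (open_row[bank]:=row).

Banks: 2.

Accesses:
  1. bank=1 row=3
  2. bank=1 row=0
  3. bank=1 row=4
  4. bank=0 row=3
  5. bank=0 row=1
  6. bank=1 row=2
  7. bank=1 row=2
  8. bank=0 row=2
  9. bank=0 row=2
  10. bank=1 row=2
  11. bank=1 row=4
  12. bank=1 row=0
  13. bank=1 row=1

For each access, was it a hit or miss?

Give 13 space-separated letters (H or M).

Answer: M M M M M M H M H H M M M

Derivation:
Acc 1: bank1 row3 -> MISS (open row3); precharges=0
Acc 2: bank1 row0 -> MISS (open row0); precharges=1
Acc 3: bank1 row4 -> MISS (open row4); precharges=2
Acc 4: bank0 row3 -> MISS (open row3); precharges=2
Acc 5: bank0 row1 -> MISS (open row1); precharges=3
Acc 6: bank1 row2 -> MISS (open row2); precharges=4
Acc 7: bank1 row2 -> HIT
Acc 8: bank0 row2 -> MISS (open row2); precharges=5
Acc 9: bank0 row2 -> HIT
Acc 10: bank1 row2 -> HIT
Acc 11: bank1 row4 -> MISS (open row4); precharges=6
Acc 12: bank1 row0 -> MISS (open row0); precharges=7
Acc 13: bank1 row1 -> MISS (open row1); precharges=8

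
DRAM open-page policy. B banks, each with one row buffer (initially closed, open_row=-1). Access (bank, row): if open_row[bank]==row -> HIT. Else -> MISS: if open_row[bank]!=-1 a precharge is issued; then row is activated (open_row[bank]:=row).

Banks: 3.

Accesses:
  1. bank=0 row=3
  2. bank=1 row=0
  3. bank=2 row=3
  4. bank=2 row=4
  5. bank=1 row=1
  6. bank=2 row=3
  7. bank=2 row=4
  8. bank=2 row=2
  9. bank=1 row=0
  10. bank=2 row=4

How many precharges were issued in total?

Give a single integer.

Answer: 7

Derivation:
Acc 1: bank0 row3 -> MISS (open row3); precharges=0
Acc 2: bank1 row0 -> MISS (open row0); precharges=0
Acc 3: bank2 row3 -> MISS (open row3); precharges=0
Acc 4: bank2 row4 -> MISS (open row4); precharges=1
Acc 5: bank1 row1 -> MISS (open row1); precharges=2
Acc 6: bank2 row3 -> MISS (open row3); precharges=3
Acc 7: bank2 row4 -> MISS (open row4); precharges=4
Acc 8: bank2 row2 -> MISS (open row2); precharges=5
Acc 9: bank1 row0 -> MISS (open row0); precharges=6
Acc 10: bank2 row4 -> MISS (open row4); precharges=7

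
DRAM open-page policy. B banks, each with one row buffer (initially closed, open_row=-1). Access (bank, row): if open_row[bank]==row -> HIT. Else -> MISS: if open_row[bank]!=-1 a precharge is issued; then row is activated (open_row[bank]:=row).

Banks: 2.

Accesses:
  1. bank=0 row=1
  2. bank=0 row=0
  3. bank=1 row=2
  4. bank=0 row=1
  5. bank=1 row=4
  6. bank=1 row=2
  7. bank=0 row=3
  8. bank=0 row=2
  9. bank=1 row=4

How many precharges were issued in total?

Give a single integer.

Answer: 7

Derivation:
Acc 1: bank0 row1 -> MISS (open row1); precharges=0
Acc 2: bank0 row0 -> MISS (open row0); precharges=1
Acc 3: bank1 row2 -> MISS (open row2); precharges=1
Acc 4: bank0 row1 -> MISS (open row1); precharges=2
Acc 5: bank1 row4 -> MISS (open row4); precharges=3
Acc 6: bank1 row2 -> MISS (open row2); precharges=4
Acc 7: bank0 row3 -> MISS (open row3); precharges=5
Acc 8: bank0 row2 -> MISS (open row2); precharges=6
Acc 9: bank1 row4 -> MISS (open row4); precharges=7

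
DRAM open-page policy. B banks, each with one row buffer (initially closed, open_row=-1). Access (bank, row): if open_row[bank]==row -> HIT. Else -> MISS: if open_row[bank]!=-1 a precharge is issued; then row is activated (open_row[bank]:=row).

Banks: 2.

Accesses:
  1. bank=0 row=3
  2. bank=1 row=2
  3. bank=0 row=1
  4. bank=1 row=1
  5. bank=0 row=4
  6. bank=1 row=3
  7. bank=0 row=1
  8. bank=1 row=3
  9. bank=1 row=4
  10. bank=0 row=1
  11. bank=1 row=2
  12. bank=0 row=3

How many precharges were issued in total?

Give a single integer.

Answer: 8

Derivation:
Acc 1: bank0 row3 -> MISS (open row3); precharges=0
Acc 2: bank1 row2 -> MISS (open row2); precharges=0
Acc 3: bank0 row1 -> MISS (open row1); precharges=1
Acc 4: bank1 row1 -> MISS (open row1); precharges=2
Acc 5: bank0 row4 -> MISS (open row4); precharges=3
Acc 6: bank1 row3 -> MISS (open row3); precharges=4
Acc 7: bank0 row1 -> MISS (open row1); precharges=5
Acc 8: bank1 row3 -> HIT
Acc 9: bank1 row4 -> MISS (open row4); precharges=6
Acc 10: bank0 row1 -> HIT
Acc 11: bank1 row2 -> MISS (open row2); precharges=7
Acc 12: bank0 row3 -> MISS (open row3); precharges=8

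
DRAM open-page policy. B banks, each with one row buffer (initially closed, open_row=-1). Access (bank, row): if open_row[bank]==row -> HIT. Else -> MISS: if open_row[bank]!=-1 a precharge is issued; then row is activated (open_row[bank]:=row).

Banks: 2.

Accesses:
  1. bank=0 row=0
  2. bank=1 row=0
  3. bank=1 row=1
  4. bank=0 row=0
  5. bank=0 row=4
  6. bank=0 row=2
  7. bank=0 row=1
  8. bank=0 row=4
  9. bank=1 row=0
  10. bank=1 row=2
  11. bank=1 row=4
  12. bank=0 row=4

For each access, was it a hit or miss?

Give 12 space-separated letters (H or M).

Acc 1: bank0 row0 -> MISS (open row0); precharges=0
Acc 2: bank1 row0 -> MISS (open row0); precharges=0
Acc 3: bank1 row1 -> MISS (open row1); precharges=1
Acc 4: bank0 row0 -> HIT
Acc 5: bank0 row4 -> MISS (open row4); precharges=2
Acc 6: bank0 row2 -> MISS (open row2); precharges=3
Acc 7: bank0 row1 -> MISS (open row1); precharges=4
Acc 8: bank0 row4 -> MISS (open row4); precharges=5
Acc 9: bank1 row0 -> MISS (open row0); precharges=6
Acc 10: bank1 row2 -> MISS (open row2); precharges=7
Acc 11: bank1 row4 -> MISS (open row4); precharges=8
Acc 12: bank0 row4 -> HIT

Answer: M M M H M M M M M M M H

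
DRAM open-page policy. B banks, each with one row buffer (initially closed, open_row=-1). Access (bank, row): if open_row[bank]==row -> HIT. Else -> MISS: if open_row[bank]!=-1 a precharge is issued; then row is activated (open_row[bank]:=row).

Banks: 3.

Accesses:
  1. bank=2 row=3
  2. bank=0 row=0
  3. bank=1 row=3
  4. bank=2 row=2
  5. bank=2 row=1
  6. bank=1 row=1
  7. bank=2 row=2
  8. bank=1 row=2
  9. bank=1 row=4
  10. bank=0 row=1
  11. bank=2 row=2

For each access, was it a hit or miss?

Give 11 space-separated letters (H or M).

Answer: M M M M M M M M M M H

Derivation:
Acc 1: bank2 row3 -> MISS (open row3); precharges=0
Acc 2: bank0 row0 -> MISS (open row0); precharges=0
Acc 3: bank1 row3 -> MISS (open row3); precharges=0
Acc 4: bank2 row2 -> MISS (open row2); precharges=1
Acc 5: bank2 row1 -> MISS (open row1); precharges=2
Acc 6: bank1 row1 -> MISS (open row1); precharges=3
Acc 7: bank2 row2 -> MISS (open row2); precharges=4
Acc 8: bank1 row2 -> MISS (open row2); precharges=5
Acc 9: bank1 row4 -> MISS (open row4); precharges=6
Acc 10: bank0 row1 -> MISS (open row1); precharges=7
Acc 11: bank2 row2 -> HIT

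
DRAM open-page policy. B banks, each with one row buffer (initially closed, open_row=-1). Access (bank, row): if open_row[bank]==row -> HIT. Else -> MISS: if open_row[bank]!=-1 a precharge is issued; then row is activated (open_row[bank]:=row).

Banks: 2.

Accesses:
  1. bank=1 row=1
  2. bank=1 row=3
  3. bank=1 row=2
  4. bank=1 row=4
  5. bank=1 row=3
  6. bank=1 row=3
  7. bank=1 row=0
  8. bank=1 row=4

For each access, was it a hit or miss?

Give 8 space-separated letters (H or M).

Answer: M M M M M H M M

Derivation:
Acc 1: bank1 row1 -> MISS (open row1); precharges=0
Acc 2: bank1 row3 -> MISS (open row3); precharges=1
Acc 3: bank1 row2 -> MISS (open row2); precharges=2
Acc 4: bank1 row4 -> MISS (open row4); precharges=3
Acc 5: bank1 row3 -> MISS (open row3); precharges=4
Acc 6: bank1 row3 -> HIT
Acc 7: bank1 row0 -> MISS (open row0); precharges=5
Acc 8: bank1 row4 -> MISS (open row4); precharges=6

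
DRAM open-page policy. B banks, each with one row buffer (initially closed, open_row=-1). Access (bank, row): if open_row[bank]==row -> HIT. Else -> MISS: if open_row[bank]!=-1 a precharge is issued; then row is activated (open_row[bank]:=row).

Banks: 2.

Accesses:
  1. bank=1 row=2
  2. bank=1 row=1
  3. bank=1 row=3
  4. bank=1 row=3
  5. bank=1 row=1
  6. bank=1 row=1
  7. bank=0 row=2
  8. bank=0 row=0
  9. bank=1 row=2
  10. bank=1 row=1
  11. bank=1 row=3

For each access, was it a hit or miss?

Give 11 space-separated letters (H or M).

Acc 1: bank1 row2 -> MISS (open row2); precharges=0
Acc 2: bank1 row1 -> MISS (open row1); precharges=1
Acc 3: bank1 row3 -> MISS (open row3); precharges=2
Acc 4: bank1 row3 -> HIT
Acc 5: bank1 row1 -> MISS (open row1); precharges=3
Acc 6: bank1 row1 -> HIT
Acc 7: bank0 row2 -> MISS (open row2); precharges=3
Acc 8: bank0 row0 -> MISS (open row0); precharges=4
Acc 9: bank1 row2 -> MISS (open row2); precharges=5
Acc 10: bank1 row1 -> MISS (open row1); precharges=6
Acc 11: bank1 row3 -> MISS (open row3); precharges=7

Answer: M M M H M H M M M M M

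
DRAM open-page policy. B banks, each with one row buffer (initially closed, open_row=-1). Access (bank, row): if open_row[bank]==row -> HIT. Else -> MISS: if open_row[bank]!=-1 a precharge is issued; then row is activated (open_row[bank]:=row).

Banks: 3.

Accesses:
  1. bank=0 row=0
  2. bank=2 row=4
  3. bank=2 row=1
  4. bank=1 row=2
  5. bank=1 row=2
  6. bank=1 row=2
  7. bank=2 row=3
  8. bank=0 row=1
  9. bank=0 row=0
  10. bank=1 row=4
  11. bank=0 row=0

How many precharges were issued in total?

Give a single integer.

Acc 1: bank0 row0 -> MISS (open row0); precharges=0
Acc 2: bank2 row4 -> MISS (open row4); precharges=0
Acc 3: bank2 row1 -> MISS (open row1); precharges=1
Acc 4: bank1 row2 -> MISS (open row2); precharges=1
Acc 5: bank1 row2 -> HIT
Acc 6: bank1 row2 -> HIT
Acc 7: bank2 row3 -> MISS (open row3); precharges=2
Acc 8: bank0 row1 -> MISS (open row1); precharges=3
Acc 9: bank0 row0 -> MISS (open row0); precharges=4
Acc 10: bank1 row4 -> MISS (open row4); precharges=5
Acc 11: bank0 row0 -> HIT

Answer: 5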